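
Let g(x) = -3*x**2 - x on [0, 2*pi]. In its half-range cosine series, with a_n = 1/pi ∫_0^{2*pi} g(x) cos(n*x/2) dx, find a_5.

8*(1 + 6*pi)/(25*pi)

a_5 = 1/pi ∫_0^{2*pi} (-3*x**2 - x) cos(5*x/2) dx.
Integrating by parts twice (tabular method), an antiderivative of (-3*x**2 - x) cos(5*x/2) is -6*x**2*sin(5*x/2)/5 - 2*x*sin(5*x/2)/5 - 24*x*cos(5*x/2)/25 + 48*sin(5*x/2)/125 - 4*cos(5*x/2)/25; evaluating from 0 to 2*pi: ∫_{0}^{2*pi} (-3*x**2 - x) cos(5*x/2) dx = (4/25 + 48*pi/25) - (-4/25) = 8/25 + 48*pi/25.
Hence a_5 = (1/pi)·(8/25 + 48*pi/25) = 8*(1 + 6*pi)/(25*pi).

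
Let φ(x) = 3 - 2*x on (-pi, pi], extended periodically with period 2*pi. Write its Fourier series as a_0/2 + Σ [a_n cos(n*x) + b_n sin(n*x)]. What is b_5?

-4/5

b_5 = 1/pi ∫_{-pi}^{pi} φ(x) sin(5*x) dx.
Integrating by parts (boundary term plus one more integral), an antiderivative of (3 - 2*x) sin(5*x) is 2*x*cos(5*x)/5 - 2*sin(5*x)/25 - 3*cos(5*x)/5; evaluating from -pi to pi: ∫_{-pi}^{pi} (3 - 2*x) sin(5*x) dx = (3/5 - 2*pi/5) - (3/5 + 2*pi/5) = -4*pi/5.
Hence b_5 = (1/pi)·(-4*pi/5) = -4/5.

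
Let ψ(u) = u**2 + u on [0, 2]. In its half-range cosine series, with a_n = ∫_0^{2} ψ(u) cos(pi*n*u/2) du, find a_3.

-8/(3*pi**2)

a_3 = ∫_0^{2} (u**2 + u) cos(3*pi*u/2) du.
Integrating by parts twice (tabular method), an antiderivative of (u**2 + u) cos(3*pi*u/2) is 2*u**2*sin(3*pi*u/2)/(3*pi) + 2*u*sin(3*pi*u/2)/(3*pi) + 8*u*cos(3*pi*u/2)/(9*pi**2) - 16*sin(3*pi*u/2)/(27*pi**3) + 4*cos(3*pi*u/2)/(9*pi**2); evaluating from 0 to 2: ∫_{0}^{2} (u**2 + u) cos(3*pi*u/2) du = (-20/(9*pi**2)) - (4/(9*pi**2)) = -8/(3*pi**2).
Hence a_3 = -8/(3*pi**2).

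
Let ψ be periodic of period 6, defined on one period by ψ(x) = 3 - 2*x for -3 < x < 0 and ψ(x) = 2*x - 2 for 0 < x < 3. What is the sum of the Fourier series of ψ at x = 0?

At x = 0 the one-sided limits are ψ(0^-) = 3 and ψ(0^+) = -2.
By Dirichlet's theorem the series converges to their average, [(3) + (-2)]/2 = 1/2.

1/2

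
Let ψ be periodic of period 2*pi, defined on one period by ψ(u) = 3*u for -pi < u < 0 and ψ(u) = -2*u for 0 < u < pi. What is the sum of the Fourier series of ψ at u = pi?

u = pi differs from u = -pi by 1 full period(s), and the series is 2*pi-periodic.
At u = -pi the one-sided limits are ψ(-pi^-) = -2*pi and ψ(-pi^+) = -3*pi.
By Dirichlet's theorem the series converges to their average, [(-2*pi) + (-3*pi)]/2 = -5*pi/2.

-5*pi/2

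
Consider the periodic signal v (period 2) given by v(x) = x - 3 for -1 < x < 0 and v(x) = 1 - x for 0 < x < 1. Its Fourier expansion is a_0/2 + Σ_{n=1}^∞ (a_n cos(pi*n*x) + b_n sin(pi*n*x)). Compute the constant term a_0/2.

-3/2

a_0 = ∫_{-1}^{1} v(x) dx = -3.
So the constant term a_0/2 = -3/2.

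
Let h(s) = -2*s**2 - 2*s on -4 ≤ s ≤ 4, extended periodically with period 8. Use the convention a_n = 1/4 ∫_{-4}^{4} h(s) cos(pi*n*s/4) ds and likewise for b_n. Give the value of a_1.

128/pi**2

a_1 = 1/4 ∫_{-4}^{4} h(s) cos(pi*s/4) ds.
Integrating by parts twice (tabular method), an antiderivative of (-2*s**2 - 2*s) cos(pi*s/4) is -8*s**2*sin(pi*s/4)/pi - 8*s*sin(pi*s/4)/pi - 64*s*cos(pi*s/4)/pi**2 + 256*sin(pi*s/4)/pi**3 - 32*cos(pi*s/4)/pi**2; evaluating from -4 to 4: ∫_{-4}^{4} (-2*s**2 - 2*s) cos(pi*s/4) ds = (288/pi**2) - (-224/pi**2) = 512/pi**2.
Hence a_1 = (1/4)·(512/pi**2) = 128/pi**2.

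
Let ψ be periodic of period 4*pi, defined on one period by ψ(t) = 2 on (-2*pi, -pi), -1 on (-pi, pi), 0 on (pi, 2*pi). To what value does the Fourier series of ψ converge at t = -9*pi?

1/2

t = -9*pi differs from t = -pi by -2 full period(s), and the series is 4*pi-periodic.
At t = -pi the one-sided limits are ψ(-pi^-) = 2 and ψ(-pi^+) = -1.
By Dirichlet's theorem the series converges to their average, [(2) + (-1)]/2 = 1/2.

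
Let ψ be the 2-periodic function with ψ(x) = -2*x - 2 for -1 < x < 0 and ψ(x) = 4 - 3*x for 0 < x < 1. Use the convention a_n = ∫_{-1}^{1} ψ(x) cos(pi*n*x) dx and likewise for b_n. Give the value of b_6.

5/(6*pi)

b_6 = ∫_{-1}^{1} ψ(x) sin(6*pi*x) dx.
Split the integral at the breakpoints.
Integrating by parts (boundary term plus one more integral), an antiderivative of (-2*x - 2) sin(6*pi*x) is x*cos(6*pi*x)/(3*pi) - sin(6*pi*x)/(18*pi**2) + cos(6*pi*x)/(3*pi); evaluating from -1 to 0: ∫_{-1}^{0} (-2*x - 2) sin(6*pi*x) dx = (1/(3*pi)) - (0) = 1/(3*pi).
Integrating by parts (boundary term plus one more integral), an antiderivative of (4 - 3*x) sin(6*pi*x) is x*cos(6*pi*x)/(2*pi) - sin(6*pi*x)/(12*pi**2) - 2*cos(6*pi*x)/(3*pi); evaluating from 0 to 1: ∫_{0}^{1} (4 - 3*x) sin(6*pi*x) dx = (-1/(6*pi)) - (-2/(3*pi)) = 1/(2*pi).
Summing the pieces gives b_6 = 5/(6*pi).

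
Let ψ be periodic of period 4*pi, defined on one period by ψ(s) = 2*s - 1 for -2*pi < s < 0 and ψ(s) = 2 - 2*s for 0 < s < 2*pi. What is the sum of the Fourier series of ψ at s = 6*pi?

1/2 - 4*pi

s = 6*pi differs from s = -2*pi by 2 full period(s), and the series is 4*pi-periodic.
At s = -2*pi the one-sided limits are ψ(-2*pi^-) = 2 - 4*pi and ψ(-2*pi^+) = -4*pi - 1.
By Dirichlet's theorem the series converges to their average, [(2 - 4*pi) + (-4*pi - 1)]/2 = 1/2 - 4*pi.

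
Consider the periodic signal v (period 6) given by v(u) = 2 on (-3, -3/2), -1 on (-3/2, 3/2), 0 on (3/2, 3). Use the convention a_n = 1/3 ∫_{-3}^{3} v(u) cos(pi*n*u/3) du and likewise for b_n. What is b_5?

b_5 = 1/3 ∫_{-3}^{3} v(u) sin(5*pi*u/3) du.
Split the integral at the breakpoints.
Directly, an antiderivative of (2) sin(5*pi*u/3) is -6*cos(5*pi*u/3)/(5*pi); evaluating from -3 to -3/2: ∫_{-3}^{-3/2} (2) sin(5*pi*u/3) du = (0) - (6/(5*pi)) = -6/(5*pi).
Directly, an antiderivative of (-1) sin(5*pi*u/3) is 3*cos(5*pi*u/3)/(5*pi); evaluating from -3/2 to 3/2: ∫_{-3/2}^{3/2} (-1) sin(5*pi*u/3) du = (0) - (0) = 0.
∫_{3/2}^{3} (0) sin(5*pi*u/3) du = 0.
Summing the pieces and multiplying by (1/3) gives b_5 = -2/(5*pi).

-2/(5*pi)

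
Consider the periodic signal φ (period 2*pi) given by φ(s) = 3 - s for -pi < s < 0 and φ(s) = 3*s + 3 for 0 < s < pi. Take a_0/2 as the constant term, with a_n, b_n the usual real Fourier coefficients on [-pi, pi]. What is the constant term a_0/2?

3 + pi

a_0 = 1/pi ∫_{-pi}^{pi} φ(s) ds = 1/pi · (2*pi*(3 + pi)) = 6 + 2*pi.
So the constant term a_0/2 = 3 + pi.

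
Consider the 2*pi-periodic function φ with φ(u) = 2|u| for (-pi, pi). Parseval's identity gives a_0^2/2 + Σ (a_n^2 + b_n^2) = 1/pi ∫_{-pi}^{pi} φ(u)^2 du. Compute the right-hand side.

1/pi ∫_{-pi}^{pi} φ(u)^2 du = 1/pi · (8*pi**3/3) = 8*pi**2/3.

8*pi**2/3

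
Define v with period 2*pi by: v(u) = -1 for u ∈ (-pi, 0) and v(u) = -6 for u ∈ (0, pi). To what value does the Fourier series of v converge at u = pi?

-7/2

At u = pi the one-sided limits are v(pi^-) = -6 and v(pi^+) = -1.
By Dirichlet's theorem the series converges to their average, [(-6) + (-1)]/2 = -7/2.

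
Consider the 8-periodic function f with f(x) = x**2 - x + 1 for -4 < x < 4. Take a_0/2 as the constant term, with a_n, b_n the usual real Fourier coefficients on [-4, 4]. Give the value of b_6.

b_6 = 1/4 ∫_{-4}^{4} f(x) sin(3*pi*x/2) dx.
Integrating by parts twice (tabular method), an antiderivative of (x**2 - x + 1) sin(3*pi*x/2) is -2*x**2*cos(3*pi*x/2)/(3*pi) + 8*x*sin(3*pi*x/2)/(9*pi**2) + 2*x*cos(3*pi*x/2)/(3*pi) - 4*sin(3*pi*x/2)/(9*pi**2) - 2*cos(3*pi*x/2)/(3*pi) + 16*cos(3*pi*x/2)/(27*pi**3); evaluating from -4 to 4: ∫_{-4}^{4} (x**2 - x + 1) sin(3*pi*x/2) dx = (2*(8 - 117*pi**2)/(27*pi**3)) - (-14/pi + 16/(27*pi**3)) = 16/(3*pi).
Hence b_6 = (1/4)·(16/(3*pi)) = 4/(3*pi).

4/(3*pi)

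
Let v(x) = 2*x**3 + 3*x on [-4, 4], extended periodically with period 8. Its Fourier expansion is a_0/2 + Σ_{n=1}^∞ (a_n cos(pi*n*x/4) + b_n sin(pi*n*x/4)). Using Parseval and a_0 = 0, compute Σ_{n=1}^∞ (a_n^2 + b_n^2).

Parseval: a_0^2/2 + Σ_{n≥1} (a_n^2+b_n^2) = 1/4 ∫_{-4}^{4} v(x)^2 dx = 210208/35.
Subtract a_0^2/2 = 0: Σ (a_n^2+b_n^2) = 210208/35.

210208/35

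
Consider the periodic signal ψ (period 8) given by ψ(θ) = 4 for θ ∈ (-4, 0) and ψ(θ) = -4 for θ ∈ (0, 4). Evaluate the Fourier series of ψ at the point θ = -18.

θ = -18 differs from θ = -2 by -2 full period(s), and the series is 8-periodic.
ψ is continuous at θ = -2 with value 4, so the series converges to 4 there.

4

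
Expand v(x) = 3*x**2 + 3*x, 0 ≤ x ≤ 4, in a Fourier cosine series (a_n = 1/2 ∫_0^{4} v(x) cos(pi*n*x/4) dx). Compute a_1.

a_1 = 1/2 ∫_0^{4} (3*x**2 + 3*x) cos(pi*x/4) dx.
Integrating by parts twice (tabular method), an antiderivative of (3*x**2 + 3*x) cos(pi*x/4) is 12*x**2*sin(pi*x/4)/pi + 12*x*sin(pi*x/4)/pi + 96*x*cos(pi*x/4)/pi**2 - 384*sin(pi*x/4)/pi**3 + 48*cos(pi*x/4)/pi**2; evaluating from 0 to 4: ∫_{0}^{4} (3*x**2 + 3*x) cos(pi*x/4) dx = (-432/pi**2) - (48/pi**2) = -480/pi**2.
Hence a_1 = (1/2)·(-480/pi**2) = -240/pi**2.

-240/pi**2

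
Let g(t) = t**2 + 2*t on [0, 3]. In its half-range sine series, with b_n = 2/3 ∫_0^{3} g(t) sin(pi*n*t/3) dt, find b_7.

b_7 = 2/3 ∫_0^{3} (t**2 + 2*t) sin(7*pi*t/3) dt.
Integrating by parts twice (tabular method), an antiderivative of (t**2 + 2*t) sin(7*pi*t/3) is -3*t**2*cos(7*pi*t/3)/(7*pi) + 18*t*sin(7*pi*t/3)/(49*pi**2) - 6*t*cos(7*pi*t/3)/(7*pi) + 18*sin(7*pi*t/3)/(49*pi**2) + 54*cos(7*pi*t/3)/(343*pi**3); evaluating from 0 to 3: ∫_{0}^{3} (t**2 + 2*t) sin(7*pi*t/3) dt = (9*(-6 + 245*pi**2)/(343*pi**3)) - (54/(343*pi**3)) = 9*(-12 + 245*pi**2)/(343*pi**3).
Hence b_7 = (2/3)·(9*(-12 + 245*pi**2)/(343*pi**3)) = 6*(-12 + 245*pi**2)/(343*pi**3).

6*(-12 + 245*pi**2)/(343*pi**3)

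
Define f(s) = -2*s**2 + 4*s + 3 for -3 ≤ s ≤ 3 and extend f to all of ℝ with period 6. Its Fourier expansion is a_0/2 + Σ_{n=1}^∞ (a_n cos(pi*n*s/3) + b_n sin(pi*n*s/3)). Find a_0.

a_0 = 1/3 ∫_{-3}^{3} f(s) ds = 1/3 · (-18) = -6.

-6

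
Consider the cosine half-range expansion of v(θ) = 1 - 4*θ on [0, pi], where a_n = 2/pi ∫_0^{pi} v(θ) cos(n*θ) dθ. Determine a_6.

0

a_6 = 2/pi ∫_0^{pi} (1 - 4*θ) cos(6*θ) dθ.
Integrating by parts (boundary term plus one more integral), an antiderivative of (1 - 4*θ) cos(6*θ) is -2*θ*sin(6*θ)/3 + sin(6*θ)/6 - cos(6*θ)/9; evaluating from 0 to pi: ∫_{0}^{pi} (1 - 4*θ) cos(6*θ) dθ = (-1/9) - (-1/9) = 0.
Hence a_6 = (2/pi)·(0) = 0.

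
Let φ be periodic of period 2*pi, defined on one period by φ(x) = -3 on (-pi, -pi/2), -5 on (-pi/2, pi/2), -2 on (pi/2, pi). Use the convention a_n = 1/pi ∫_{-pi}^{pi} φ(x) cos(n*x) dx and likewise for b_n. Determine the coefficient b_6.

-1/(3*pi)

b_6 = 1/pi ∫_{-pi}^{pi} φ(x) sin(6*x) dx.
Split the integral at the breakpoints.
Directly, an antiderivative of (-3) sin(6*x) is cos(6*x)/2; evaluating from -pi to -pi/2: ∫_{-pi}^{-pi/2} (-3) sin(6*x) dx = (-1/2) - (1/2) = -1.
Directly, an antiderivative of (-5) sin(6*x) is 5*cos(6*x)/6; evaluating from -pi/2 to pi/2: ∫_{-pi/2}^{pi/2} (-5) sin(6*x) dx = (-5/6) - (-5/6) = 0.
Directly, an antiderivative of (-2) sin(6*x) is cos(6*x)/3; evaluating from pi/2 to pi: ∫_{pi/2}^{pi} (-2) sin(6*x) dx = (1/3) - (-1/3) = 2/3.
Summing the pieces and multiplying by (1/pi) gives b_6 = -1/(3*pi).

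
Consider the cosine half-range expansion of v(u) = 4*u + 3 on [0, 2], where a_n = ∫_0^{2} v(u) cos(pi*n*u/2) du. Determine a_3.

a_3 = ∫_0^{2} (4*u + 3) cos(3*pi*u/2) du.
Integrating by parts (boundary term plus one more integral), an antiderivative of (4*u + 3) cos(3*pi*u/2) is 8*u*sin(3*pi*u/2)/(3*pi) + 2*sin(3*pi*u/2)/pi + 16*cos(3*pi*u/2)/(9*pi**2); evaluating from 0 to 2: ∫_{0}^{2} (4*u + 3) cos(3*pi*u/2) du = (-16/(9*pi**2)) - (16/(9*pi**2)) = -32/(9*pi**2).
Hence a_3 = -32/(9*pi**2).

-32/(9*pi**2)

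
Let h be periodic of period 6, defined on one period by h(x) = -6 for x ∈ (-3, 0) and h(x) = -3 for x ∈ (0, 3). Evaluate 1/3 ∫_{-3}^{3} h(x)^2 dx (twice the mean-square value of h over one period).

45

1/3 ∫_{-3}^{3} h(x)^2 dx = 1/3 · (135) = 45.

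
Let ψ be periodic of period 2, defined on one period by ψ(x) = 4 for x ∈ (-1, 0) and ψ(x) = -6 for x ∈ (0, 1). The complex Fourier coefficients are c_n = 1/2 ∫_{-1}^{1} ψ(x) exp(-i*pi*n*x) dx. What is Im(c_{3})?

10/(3*pi)

Since ψ is real-valued, Im(c_{3}) = -1/2 ∫_{-1}^{1} ψ(x) sin(3*pi*x) dx = -b_{3}/2.
Split the integral at the breakpoints.
Directly, an antiderivative of (4) sin(3*pi*x) is -4*cos(3*pi*x)/(3*pi); evaluating from -1 to 0: ∫_{-1}^{0} (4) sin(3*pi*x) dx = (-4/(3*pi)) - (4/(3*pi)) = -8/(3*pi).
Directly, an antiderivative of (-6) sin(3*pi*x) is 2*cos(3*pi*x)/pi; evaluating from 0 to 1: ∫_{0}^{1} (-6) sin(3*pi*x) dx = (-2/pi) - (2/pi) = -4/pi.
So ∫_{-1}^{1} ψ(x) sin(3*pi*x) dx = -20/(3*pi).
Hence Im(c_{3}) = (-1/2)·(-20/(3*pi)) = 10/(3*pi).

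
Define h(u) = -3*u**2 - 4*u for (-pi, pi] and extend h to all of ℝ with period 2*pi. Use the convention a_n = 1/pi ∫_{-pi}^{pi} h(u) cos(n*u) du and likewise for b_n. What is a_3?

4/3

a_3 = 1/pi ∫_{-pi}^{pi} h(u) cos(3*u) du.
Integrating by parts twice (tabular method), an antiderivative of (-3*u**2 - 4*u) cos(3*u) is -u**2*sin(3*u) - 4*u*sin(3*u)/3 - 2*u*cos(3*u)/3 + 2*sin(3*u)/9 - 4*cos(3*u)/9; evaluating from -pi to pi: ∫_{-pi}^{pi} (-3*u**2 - 4*u) cos(3*u) du = (4/9 + 2*pi/3) - (4/9 - 2*pi/3) = 4*pi/3.
Hence a_3 = (1/pi)·(4*pi/3) = 4/3.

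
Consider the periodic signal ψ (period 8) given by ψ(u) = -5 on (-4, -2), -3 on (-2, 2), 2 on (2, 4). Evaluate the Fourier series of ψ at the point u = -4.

At u = -4 the one-sided limits are ψ(-4^-) = 2 and ψ(-4^+) = -5.
By Dirichlet's theorem the series converges to their average, [(2) + (-5)]/2 = -3/2.

-3/2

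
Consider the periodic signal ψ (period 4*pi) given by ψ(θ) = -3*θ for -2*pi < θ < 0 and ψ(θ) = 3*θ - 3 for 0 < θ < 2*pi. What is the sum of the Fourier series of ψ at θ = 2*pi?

-3/2 + 6*pi

θ = 2*pi differs from θ = -2*pi by 1 full period(s), and the series is 4*pi-periodic.
At θ = -2*pi the one-sided limits are ψ(-2*pi^-) = -3 + 6*pi and ψ(-2*pi^+) = 6*pi.
By Dirichlet's theorem the series converges to their average, [(-3 + 6*pi) + (6*pi)]/2 = -3/2 + 6*pi.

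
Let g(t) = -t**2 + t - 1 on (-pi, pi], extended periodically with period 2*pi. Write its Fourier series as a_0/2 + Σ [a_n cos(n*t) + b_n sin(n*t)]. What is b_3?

2/3

b_3 = 1/pi ∫_{-pi}^{pi} g(t) sin(3*t) dt.
Integrating by parts twice (tabular method), an antiderivative of (-t**2 + t - 1) sin(3*t) is t**2*cos(3*t)/3 - 2*t*sin(3*t)/9 - t*cos(3*t)/3 + sin(3*t)/9 + 7*cos(3*t)/27; evaluating from -pi to pi: ∫_{-pi}^{pi} (-t**2 + t - 1) sin(3*t) dt = (-pi**2/3 - 7/27 + pi/3) - (-pi**2/3 - pi/3 - 7/27) = 2*pi/3.
Hence b_3 = (1/pi)·(2*pi/3) = 2/3.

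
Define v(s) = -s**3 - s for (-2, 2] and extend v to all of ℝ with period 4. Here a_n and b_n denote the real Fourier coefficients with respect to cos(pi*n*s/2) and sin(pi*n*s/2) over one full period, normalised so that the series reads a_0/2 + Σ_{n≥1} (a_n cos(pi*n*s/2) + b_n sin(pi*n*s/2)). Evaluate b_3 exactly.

b_3 = 1/2 ∫_{-2}^{2} v(s) sin(3*pi*s/2) ds.
v is odd and sin(3*pi*s/2) is odd, so the integrand is even and b_3 = ∫_0^{2} v(s) sin(3*pi*s/2) ds.
Integrating by parts three times (tabular method), an antiderivative of (-s**3 - s) sin(3*pi*s/2) is 2*s**3*cos(3*pi*s/2)/(3*pi) - 4*s**2*sin(3*pi*s/2)/(3*pi**2) - 16*s*cos(3*pi*s/2)/(9*pi**3) + 2*s*cos(3*pi*s/2)/(3*pi) - 4*sin(3*pi*s/2)/(9*pi**2) + 32*sin(3*pi*s/2)/(27*pi**4); evaluating from 0 to 2: ∫_{0}^{2} (-s**3 - s) sin(3*pi*s/2) ds = (4*(8 - 15*pi**2)/(9*pi**3)) - (0) = 4*(8 - 15*pi**2)/(9*pi**3).
Hence b_3 = 4*(8 - 15*pi**2)/(9*pi**3).

4*(8 - 15*pi**2)/(9*pi**3)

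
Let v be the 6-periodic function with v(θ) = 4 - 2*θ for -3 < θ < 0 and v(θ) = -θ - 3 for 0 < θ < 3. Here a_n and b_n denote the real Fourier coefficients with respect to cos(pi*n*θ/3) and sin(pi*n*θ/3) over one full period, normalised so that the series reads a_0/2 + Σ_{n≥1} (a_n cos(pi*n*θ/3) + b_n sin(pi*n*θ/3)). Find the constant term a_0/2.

a_0 = 1/3 ∫_{-3}^{3} v(θ) dθ = 1/3 · (15/2) = 5/2.
So the constant term a_0/2 = 5/4.

5/4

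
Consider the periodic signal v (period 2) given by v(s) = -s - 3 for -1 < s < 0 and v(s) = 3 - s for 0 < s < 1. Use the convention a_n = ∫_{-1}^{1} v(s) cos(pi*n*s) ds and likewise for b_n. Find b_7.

b_7 = ∫_{-1}^{1} v(s) sin(7*pi*s) ds.
v is odd and sin(7*pi*s) is odd, so the integrand is even and b_7 = 2 ∫_0^{1} v(s) sin(7*pi*s) ds.
Integrating by parts (boundary term plus one more integral), an antiderivative of (3 - s) sin(7*pi*s) is s*cos(7*pi*s)/(7*pi) - sin(7*pi*s)/(49*pi**2) - 3*cos(7*pi*s)/(7*pi); evaluating from 0 to 1: ∫_{0}^{1} (3 - s) sin(7*pi*s) ds = (2/(7*pi)) - (-3/(7*pi)) = 5/(7*pi).
Hence b_7 = 2·(5/(7*pi)) = 10/(7*pi).

10/(7*pi)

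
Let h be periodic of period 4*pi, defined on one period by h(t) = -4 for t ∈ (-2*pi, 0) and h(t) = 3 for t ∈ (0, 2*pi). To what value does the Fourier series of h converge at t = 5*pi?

t = 5*pi differs from t = pi by 1 full period(s), and the series is 4*pi-periodic.
h is continuous at t = pi with value 3, so the series converges to 3 there.

3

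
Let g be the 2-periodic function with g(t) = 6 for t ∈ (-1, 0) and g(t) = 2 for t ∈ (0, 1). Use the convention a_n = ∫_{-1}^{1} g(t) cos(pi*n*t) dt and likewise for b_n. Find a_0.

8

a_0 = ∫_{-1}^{1} g(t) dt = 8.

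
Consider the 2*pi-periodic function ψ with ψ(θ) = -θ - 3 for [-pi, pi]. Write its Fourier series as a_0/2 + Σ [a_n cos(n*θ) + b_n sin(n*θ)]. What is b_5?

b_5 = 1/pi ∫_{-pi}^{pi} ψ(θ) sin(5*θ) dθ.
Integrating by parts (boundary term plus one more integral), an antiderivative of (-θ - 3) sin(5*θ) is θ*cos(5*θ)/5 - sin(5*θ)/25 + 3*cos(5*θ)/5; evaluating from -pi to pi: ∫_{-pi}^{pi} (-θ - 3) sin(5*θ) dθ = (-pi/5 - 3/5) - (-3/5 + pi/5) = -2*pi/5.
Hence b_5 = (1/pi)·(-2*pi/5) = -2/5.

-2/5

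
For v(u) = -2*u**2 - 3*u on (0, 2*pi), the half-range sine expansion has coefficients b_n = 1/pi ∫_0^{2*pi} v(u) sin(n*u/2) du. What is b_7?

4*(-196*pi**2 - 147*pi + 16)/(343*pi)

b_7 = 1/pi ∫_0^{2*pi} (-2*u**2 - 3*u) sin(7*u/2) du.
Integrating by parts twice (tabular method), an antiderivative of (-2*u**2 - 3*u) sin(7*u/2) is 4*u**2*cos(7*u/2)/7 - 16*u*sin(7*u/2)/49 + 6*u*cos(7*u/2)/7 - 12*sin(7*u/2)/49 - 32*cos(7*u/2)/343; evaluating from 0 to 2*pi: ∫_{0}^{2*pi} (-2*u**2 - 3*u) sin(7*u/2) du = (-16*pi**2/7 - 12*pi/7 + 32/343) - (-32/343) = -16*pi**2/7 - 12*pi/7 + 64/343.
Hence b_7 = (1/pi)·(-16*pi**2/7 - 12*pi/7 + 64/343) = 4*(-196*pi**2 - 147*pi + 16)/(343*pi).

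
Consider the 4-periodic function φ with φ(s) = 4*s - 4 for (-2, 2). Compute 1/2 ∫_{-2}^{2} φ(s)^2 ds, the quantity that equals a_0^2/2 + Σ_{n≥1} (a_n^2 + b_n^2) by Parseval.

1/2 ∫_{-2}^{2} φ(s)^2 ds = 1/2 · (448/3) = 224/3.

224/3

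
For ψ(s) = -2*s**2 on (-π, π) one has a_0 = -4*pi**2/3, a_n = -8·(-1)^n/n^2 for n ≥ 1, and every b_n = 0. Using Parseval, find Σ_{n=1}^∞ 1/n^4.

pi**4/90

Parseval: a_0^2/2 + Σ a_n^2 = (1/π) ∫_{-π}^{π} ψ(s)^2 ds = 8*pi**4/5.
Subtract a_0^2/2 = 8*pi**4/9: Σ a_n^2 = 32*pi**4/45.
Since a_n^2 = 64/n^4, Σ 1/n^4 = pi**4/90.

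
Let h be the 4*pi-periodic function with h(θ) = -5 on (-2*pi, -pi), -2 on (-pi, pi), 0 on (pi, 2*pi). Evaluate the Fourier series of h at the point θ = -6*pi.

θ = -6*pi differs from θ = -2*pi by -1 full period(s), and the series is 4*pi-periodic.
At θ = -2*pi the one-sided limits are h(-2*pi^-) = 0 and h(-2*pi^+) = -5.
By Dirichlet's theorem the series converges to their average, [(0) + (-5)]/2 = -5/2.

-5/2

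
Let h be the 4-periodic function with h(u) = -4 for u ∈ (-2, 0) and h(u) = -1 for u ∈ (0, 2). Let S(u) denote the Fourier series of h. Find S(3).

-4

u = 3 differs from u = -1 by 1 full period(s), and the series is 4-periodic.
h is continuous at u = -1 with value -4, so the series converges to -4 there.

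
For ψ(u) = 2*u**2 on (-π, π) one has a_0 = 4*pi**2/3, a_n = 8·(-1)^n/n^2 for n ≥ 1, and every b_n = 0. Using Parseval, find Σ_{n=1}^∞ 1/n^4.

pi**4/90

Parseval: a_0^2/2 + Σ a_n^2 = (1/π) ∫_{-π}^{π} ψ(u)^2 du = 8*pi**4/5.
Subtract a_0^2/2 = 8*pi**4/9: Σ a_n^2 = 32*pi**4/45.
Since a_n^2 = 64/n^4, Σ 1/n^4 = pi**4/90.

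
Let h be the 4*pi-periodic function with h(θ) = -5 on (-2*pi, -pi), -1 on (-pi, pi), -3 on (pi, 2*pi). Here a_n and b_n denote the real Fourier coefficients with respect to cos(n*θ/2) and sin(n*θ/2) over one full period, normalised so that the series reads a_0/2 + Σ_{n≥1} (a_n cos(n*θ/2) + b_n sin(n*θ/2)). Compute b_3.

b_3 = (1/(2*pi)) ∫_{-2*pi}^{2*pi} h(θ) sin(3*θ/2) dθ.
Split the integral at the breakpoints.
Directly, an antiderivative of (-5) sin(3*θ/2) is 10*cos(3*θ/2)/3; evaluating from -2*pi to -pi: ∫_{-2*pi}^{-pi} (-5) sin(3*θ/2) dθ = (0) - (-10/3) = 10/3.
Directly, an antiderivative of (-1) sin(3*θ/2) is 2*cos(3*θ/2)/3; evaluating from -pi to pi: ∫_{-pi}^{pi} (-1) sin(3*θ/2) dθ = (0) - (0) = 0.
Directly, an antiderivative of (-3) sin(3*θ/2) is 2*cos(3*θ/2); evaluating from pi to 2*pi: ∫_{pi}^{2*pi} (-3) sin(3*θ/2) dθ = (-2) - (0) = -2.
Summing the pieces and multiplying by (1/(2*pi)) gives b_3 = 2/(3*pi).

2/(3*pi)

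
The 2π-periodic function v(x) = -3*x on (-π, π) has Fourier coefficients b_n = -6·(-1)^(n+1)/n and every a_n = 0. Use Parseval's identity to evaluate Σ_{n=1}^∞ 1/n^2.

Parseval: Σ b_n^2 = (1/π) ∫_{-π}^{π} v(x)^2 dx = 6*pi**2.
Σ b_n^2 = Σ 36/n^2, so Σ 1/n^2 = (6*pi**2)/36 = pi**2/6.

pi**2/6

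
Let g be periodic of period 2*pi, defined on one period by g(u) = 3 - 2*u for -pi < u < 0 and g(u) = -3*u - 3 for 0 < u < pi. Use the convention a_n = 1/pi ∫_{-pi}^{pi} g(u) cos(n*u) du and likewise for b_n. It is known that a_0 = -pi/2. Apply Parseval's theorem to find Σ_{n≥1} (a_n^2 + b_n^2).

18 + 101*pi**2/24 + 15*pi

Parseval: a_0^2/2 + Σ_{n≥1} (a_n^2+b_n^2) = 1/pi ∫_{-pi}^{pi} g(u)^2 du = 18 + 13*pi**2/3 + 15*pi.
Subtract a_0^2/2 = pi**2/8: Σ (a_n^2+b_n^2) = 18 + 101*pi**2/24 + 15*pi.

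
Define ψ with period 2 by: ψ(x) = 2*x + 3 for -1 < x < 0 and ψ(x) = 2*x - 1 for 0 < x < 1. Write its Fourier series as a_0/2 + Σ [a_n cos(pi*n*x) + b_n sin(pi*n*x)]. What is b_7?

b_7 = ∫_{-1}^{1} ψ(x) sin(7*pi*x) dx.
Split the integral at the breakpoints.
Integrating by parts (boundary term plus one more integral), an antiderivative of (2*x + 3) sin(7*pi*x) is -2*x*cos(7*pi*x)/(7*pi) + 2*sin(7*pi*x)/(49*pi**2) - 3*cos(7*pi*x)/(7*pi); evaluating from -1 to 0: ∫_{-1}^{0} (2*x + 3) sin(7*pi*x) dx = (-3/(7*pi)) - (1/(7*pi)) = -4/(7*pi).
Integrating by parts (boundary term plus one more integral), an antiderivative of (2*x - 1) sin(7*pi*x) is -2*x*cos(7*pi*x)/(7*pi) + 2*sin(7*pi*x)/(49*pi**2) + cos(7*pi*x)/(7*pi); evaluating from 0 to 1: ∫_{0}^{1} (2*x - 1) sin(7*pi*x) dx = (1/(7*pi)) - (1/(7*pi)) = 0.
Summing the pieces gives b_7 = -4/(7*pi).

-4/(7*pi)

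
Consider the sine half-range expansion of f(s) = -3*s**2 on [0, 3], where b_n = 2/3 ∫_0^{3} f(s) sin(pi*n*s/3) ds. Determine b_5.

b_5 = 2/3 ∫_0^{3} (-3*s**2) sin(5*pi*s/3) ds.
Integrating by parts twice (tabular method), an antiderivative of (-3*s**2) sin(5*pi*s/3) is 9*s**2*cos(5*pi*s/3)/(5*pi) - 54*s*sin(5*pi*s/3)/(25*pi**2) - 162*cos(5*pi*s/3)/(125*pi**3); evaluating from 0 to 3: ∫_{0}^{3} (-3*s**2) sin(5*pi*s/3) ds = (81*(2 - 25*pi**2)/(125*pi**3)) - (-162/(125*pi**3)) = 81*(4 - 25*pi**2)/(125*pi**3).
Hence b_5 = (2/3)·(81*(4 - 25*pi**2)/(125*pi**3)) = 54*(4 - 25*pi**2)/(125*pi**3).

54*(4 - 25*pi**2)/(125*pi**3)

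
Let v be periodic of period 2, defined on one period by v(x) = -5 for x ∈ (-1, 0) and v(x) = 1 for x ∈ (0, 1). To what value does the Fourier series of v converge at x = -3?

x = -3 differs from x = 1 by -2 full period(s), and the series is 2-periodic.
At x = 1 the one-sided limits are v(1^-) = 1 and v(1^+) = -5.
By Dirichlet's theorem the series converges to their average, [(1) + (-5)]/2 = -2.

-2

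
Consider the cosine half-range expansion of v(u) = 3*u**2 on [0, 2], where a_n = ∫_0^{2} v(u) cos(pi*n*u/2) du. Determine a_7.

a_7 = ∫_0^{2} (3*u**2) cos(7*pi*u/2) du.
Integrating by parts twice (tabular method), an antiderivative of (3*u**2) cos(7*pi*u/2) is 6*u**2*sin(7*pi*u/2)/(7*pi) + 24*u*cos(7*pi*u/2)/(49*pi**2) - 48*sin(7*pi*u/2)/(343*pi**3); evaluating from 0 to 2: ∫_{0}^{2} (3*u**2) cos(7*pi*u/2) du = (-48/(49*pi**2)) - (0) = -48/(49*pi**2).
Hence a_7 = -48/(49*pi**2).

-48/(49*pi**2)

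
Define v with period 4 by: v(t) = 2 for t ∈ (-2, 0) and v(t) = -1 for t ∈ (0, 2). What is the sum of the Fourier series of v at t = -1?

v is continuous at t = -1 with value 2, so the series converges to 2 there.

2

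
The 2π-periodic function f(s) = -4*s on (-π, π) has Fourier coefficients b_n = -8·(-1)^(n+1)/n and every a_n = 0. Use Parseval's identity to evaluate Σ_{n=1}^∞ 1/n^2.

pi**2/6

Parseval: Σ b_n^2 = (1/π) ∫_{-π}^{π} f(s)^2 ds = 32*pi**2/3.
Σ b_n^2 = Σ 64/n^2, so Σ 1/n^2 = (32*pi**2/3)/64 = pi**2/6.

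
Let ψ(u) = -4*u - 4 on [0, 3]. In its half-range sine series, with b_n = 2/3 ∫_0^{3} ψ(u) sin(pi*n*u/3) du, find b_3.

-40/(3*pi)

b_3 = 2/3 ∫_0^{3} (-4*u - 4) sin(pi*u) du.
Integrating by parts (boundary term plus one more integral), an antiderivative of (-4*u - 4) sin(pi*u) is 4*u*cos(pi*u)/pi - 4*sin(pi*u)/pi**2 + 4*cos(pi*u)/pi; evaluating from 0 to 3: ∫_{0}^{3} (-4*u - 4) sin(pi*u) du = (-16/pi) - (4/pi) = -20/pi.
Hence b_3 = (2/3)·(-20/pi) = -40/(3*pi).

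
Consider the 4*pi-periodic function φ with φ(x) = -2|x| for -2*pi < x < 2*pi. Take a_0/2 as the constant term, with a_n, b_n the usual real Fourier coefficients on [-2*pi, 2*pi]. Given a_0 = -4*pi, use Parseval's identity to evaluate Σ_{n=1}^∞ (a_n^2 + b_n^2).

Parseval: a_0^2/2 + Σ_{n≥1} (a_n^2+b_n^2) = (1/(2*pi)) ∫_{-2*pi}^{2*pi} φ(x)^2 dx = 32*pi**2/3.
Subtract a_0^2/2 = 8*pi**2: Σ (a_n^2+b_n^2) = 8*pi**2/3.

8*pi**2/3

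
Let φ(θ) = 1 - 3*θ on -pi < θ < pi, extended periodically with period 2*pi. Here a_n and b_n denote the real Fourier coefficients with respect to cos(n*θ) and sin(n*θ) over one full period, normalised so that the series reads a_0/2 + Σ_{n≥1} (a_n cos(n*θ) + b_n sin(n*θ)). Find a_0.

2

a_0 = 1/pi ∫_{-pi}^{pi} φ(θ) dθ = 1/pi · (2*pi) = 2.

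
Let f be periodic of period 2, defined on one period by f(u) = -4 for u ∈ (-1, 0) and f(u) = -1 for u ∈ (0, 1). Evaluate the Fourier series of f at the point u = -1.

At u = -1 the one-sided limits are f(-1^-) = -1 and f(-1^+) = -4.
By Dirichlet's theorem the series converges to their average, [(-1) + (-4)]/2 = -5/2.

-5/2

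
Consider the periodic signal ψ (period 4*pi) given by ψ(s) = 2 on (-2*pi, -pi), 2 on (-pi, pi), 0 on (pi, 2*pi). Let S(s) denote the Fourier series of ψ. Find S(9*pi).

1

s = 9*pi differs from s = pi by 2 full period(s), and the series is 4*pi-periodic.
At s = pi the one-sided limits are ψ(pi^-) = 2 and ψ(pi^+) = 0.
By Dirichlet's theorem the series converges to their average, [(2) + (0)]/2 = 1.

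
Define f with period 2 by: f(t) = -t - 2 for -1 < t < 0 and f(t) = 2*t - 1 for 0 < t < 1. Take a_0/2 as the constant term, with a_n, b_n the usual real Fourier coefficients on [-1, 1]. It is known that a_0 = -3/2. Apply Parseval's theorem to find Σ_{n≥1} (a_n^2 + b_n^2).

37/24

Parseval: a_0^2/2 + Σ_{n≥1} (a_n^2+b_n^2) = ∫_{-1}^{1} f(t)^2 dt = 8/3.
Subtract a_0^2/2 = 9/8: Σ (a_n^2+b_n^2) = 37/24.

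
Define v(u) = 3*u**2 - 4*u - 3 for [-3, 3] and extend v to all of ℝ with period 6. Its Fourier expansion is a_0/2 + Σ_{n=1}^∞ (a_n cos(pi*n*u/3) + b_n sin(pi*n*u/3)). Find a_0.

12

a_0 = 1/3 ∫_{-3}^{3} v(u) du = 1/3 · (36) = 12.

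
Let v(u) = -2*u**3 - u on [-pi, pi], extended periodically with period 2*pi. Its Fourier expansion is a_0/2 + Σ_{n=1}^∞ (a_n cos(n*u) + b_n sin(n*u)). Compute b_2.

b_2 = 1/pi ∫_{-pi}^{pi} v(u) sin(2*u) du.
v is odd and sin(2*u) is odd, so the integrand is even and b_2 = 2/pi ∫_0^{pi} v(u) sin(2*u) du.
Integrating by parts three times (tabular method), an antiderivative of (-2*u**3 - u) sin(2*u) is u**3*cos(2*u) - 3*u**2*sin(2*u)/2 - u*cos(2*u) + sin(2*u)/2; evaluating from 0 to pi: ∫_{0}^{pi} (-2*u**3 - u) sin(2*u) du = (-pi + pi**3) - (0) = -pi + pi**3.
Hence b_2 = (2/pi)·(-pi + pi**3) = -2 + 2*pi**2.

-2 + 2*pi**2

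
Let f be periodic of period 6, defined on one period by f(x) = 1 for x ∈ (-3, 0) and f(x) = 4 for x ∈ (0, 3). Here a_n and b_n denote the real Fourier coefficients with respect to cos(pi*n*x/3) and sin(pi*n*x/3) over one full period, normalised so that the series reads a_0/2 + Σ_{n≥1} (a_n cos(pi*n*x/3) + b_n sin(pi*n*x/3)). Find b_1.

b_1 = 1/3 ∫_{-3}^{3} f(x) sin(pi*x/3) dx.
Split the integral at the breakpoints.
Directly, an antiderivative of (1) sin(pi*x/3) is -3*cos(pi*x/3)/pi; evaluating from -3 to 0: ∫_{-3}^{0} (1) sin(pi*x/3) dx = (-3/pi) - (3/pi) = -6/pi.
Directly, an antiderivative of (4) sin(pi*x/3) is -12*cos(pi*x/3)/pi; evaluating from 0 to 3: ∫_{0}^{3} (4) sin(pi*x/3) dx = (12/pi) - (-12/pi) = 24/pi.
Summing the pieces and multiplying by (1/3) gives b_1 = 6/pi.

6/pi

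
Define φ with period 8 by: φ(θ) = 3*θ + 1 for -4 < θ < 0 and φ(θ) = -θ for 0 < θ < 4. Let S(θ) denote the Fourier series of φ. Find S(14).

-5

θ = 14 differs from θ = -2 by 2 full period(s), and the series is 8-periodic.
φ is continuous at θ = -2 with value -5, so the series converges to -5 there.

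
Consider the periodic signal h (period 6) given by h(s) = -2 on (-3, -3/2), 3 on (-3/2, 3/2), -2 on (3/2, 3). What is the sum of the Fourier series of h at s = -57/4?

-2

s = -57/4 differs from s = -9/4 by -2 full period(s), and the series is 6-periodic.
h is continuous at s = -9/4 with value -2, so the series converges to -2 there.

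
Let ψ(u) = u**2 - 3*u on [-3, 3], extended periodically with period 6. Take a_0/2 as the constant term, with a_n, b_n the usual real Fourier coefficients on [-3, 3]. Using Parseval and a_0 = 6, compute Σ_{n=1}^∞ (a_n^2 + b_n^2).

Parseval: a_0^2/2 + Σ_{n≥1} (a_n^2+b_n^2) = 1/3 ∫_{-3}^{3} ψ(u)^2 du = 432/5.
Subtract a_0^2/2 = 18: Σ (a_n^2+b_n^2) = 342/5.

342/5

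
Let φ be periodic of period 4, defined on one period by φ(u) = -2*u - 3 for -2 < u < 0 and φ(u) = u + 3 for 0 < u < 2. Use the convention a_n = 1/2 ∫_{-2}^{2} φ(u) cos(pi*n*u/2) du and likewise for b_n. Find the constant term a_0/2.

3/2

a_0 = 1/2 ∫_{-2}^{2} φ(u) du = 1/2 · (6) = 3.
So the constant term a_0/2 = 3/2.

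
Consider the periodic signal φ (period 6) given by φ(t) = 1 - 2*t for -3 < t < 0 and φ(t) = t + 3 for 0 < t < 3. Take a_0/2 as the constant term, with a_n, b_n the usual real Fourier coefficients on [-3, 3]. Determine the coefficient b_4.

3/(4*pi)

b_4 = 1/3 ∫_{-3}^{3} φ(t) sin(4*pi*t/3) dt.
Split the integral at the breakpoints.
Integrating by parts (boundary term plus one more integral), an antiderivative of (1 - 2*t) sin(4*pi*t/3) is 3*t*cos(4*pi*t/3)/(2*pi) - 9*sin(4*pi*t/3)/(8*pi**2) - 3*cos(4*pi*t/3)/(4*pi); evaluating from -3 to 0: ∫_{-3}^{0} (1 - 2*t) sin(4*pi*t/3) dt = (-3/(4*pi)) - (-21/(4*pi)) = 9/(2*pi).
Integrating by parts (boundary term plus one more integral), an antiderivative of (t + 3) sin(4*pi*t/3) is -3*t*cos(4*pi*t/3)/(4*pi) + 9*sin(4*pi*t/3)/(16*pi**2) - 9*cos(4*pi*t/3)/(4*pi); evaluating from 0 to 3: ∫_{0}^{3} (t + 3) sin(4*pi*t/3) dt = (-9/(2*pi)) - (-9/(4*pi)) = -9/(4*pi).
Summing the pieces and multiplying by (1/3) gives b_4 = 3/(4*pi).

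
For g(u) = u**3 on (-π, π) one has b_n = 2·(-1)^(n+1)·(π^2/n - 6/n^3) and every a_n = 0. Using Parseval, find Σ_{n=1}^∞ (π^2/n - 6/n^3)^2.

Parseval: Σ b_n^2 = (1/π) ∫_{-π}^{π} g(u)^2 du = 2*pi**6/7.
b_n^2 = 4·(π^2/n - 6/n^3)^2, so the sum equals (2*pi**6/7)/4 = pi**6/14.

pi**6/14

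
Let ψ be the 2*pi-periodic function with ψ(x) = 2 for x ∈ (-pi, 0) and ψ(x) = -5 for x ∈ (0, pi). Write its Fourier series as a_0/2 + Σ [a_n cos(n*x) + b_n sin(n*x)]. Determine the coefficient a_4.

0

a_4 = 1/pi ∫_{-pi}^{pi} ψ(x) cos(4*x) dx.
Split the integral at the breakpoints.
Directly, an antiderivative of (2) cos(4*x) is sin(4*x)/2; evaluating from -pi to 0: ∫_{-pi}^{0} (2) cos(4*x) dx = (0) - (0) = 0.
Directly, an antiderivative of (-5) cos(4*x) is -5*sin(4*x)/4; evaluating from 0 to pi: ∫_{0}^{pi} (-5) cos(4*x) dx = (0) - (0) = 0.
Summing the pieces and multiplying by (1/pi) gives a_4 = 0.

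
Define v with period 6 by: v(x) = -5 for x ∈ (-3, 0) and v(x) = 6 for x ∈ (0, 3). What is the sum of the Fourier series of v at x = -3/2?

-5

v is continuous at x = -3/2 with value -5, so the series converges to -5 there.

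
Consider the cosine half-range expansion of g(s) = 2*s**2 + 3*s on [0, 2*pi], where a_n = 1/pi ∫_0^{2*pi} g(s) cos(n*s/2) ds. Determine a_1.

-32 - 24/pi

a_1 = 1/pi ∫_0^{2*pi} (2*s**2 + 3*s) cos(s/2) ds.
Integrating by parts twice (tabular method), an antiderivative of (2*s**2 + 3*s) cos(s/2) is 4*s**2*sin(s/2) + 6*s*sin(s/2) + 16*s*cos(s/2) - 32*sin(s/2) + 12*cos(s/2); evaluating from 0 to 2*pi: ∫_{0}^{2*pi} (2*s**2 + 3*s) cos(s/2) ds = (-32*pi - 12) - (12) = -32*pi - 24.
Hence a_1 = (1/pi)·(-32*pi - 24) = -32 - 24/pi.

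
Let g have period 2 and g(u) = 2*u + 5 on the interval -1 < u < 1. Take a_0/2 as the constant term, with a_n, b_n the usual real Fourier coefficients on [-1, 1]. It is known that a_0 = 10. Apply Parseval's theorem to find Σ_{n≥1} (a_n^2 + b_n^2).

8/3

Parseval: a_0^2/2 + Σ_{n≥1} (a_n^2+b_n^2) = ∫_{-1}^{1} g(u)^2 du = 158/3.
Subtract a_0^2/2 = 50: Σ (a_n^2+b_n^2) = 8/3.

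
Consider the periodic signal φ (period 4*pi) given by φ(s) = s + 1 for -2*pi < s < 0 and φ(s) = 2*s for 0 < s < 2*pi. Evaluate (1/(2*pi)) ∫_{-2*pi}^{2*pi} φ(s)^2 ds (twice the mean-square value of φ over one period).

-2*pi + 1 + 20*pi**2/3

(1/(2*pi)) ∫_{-2*pi}^{2*pi} φ(s)^2 ds = (1/(2*pi)) · (2*pi*(-6*pi + 3 + 20*pi**2)/3) = -2*pi + 1 + 20*pi**2/3.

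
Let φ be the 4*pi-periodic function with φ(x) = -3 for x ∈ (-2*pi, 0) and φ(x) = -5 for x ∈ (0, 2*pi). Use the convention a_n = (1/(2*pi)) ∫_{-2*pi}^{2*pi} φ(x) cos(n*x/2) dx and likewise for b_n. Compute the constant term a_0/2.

a_0 = (1/(2*pi)) ∫_{-2*pi}^{2*pi} φ(x) dx = (1/(2*pi)) · (-16*pi) = -8.
So the constant term a_0/2 = -4.

-4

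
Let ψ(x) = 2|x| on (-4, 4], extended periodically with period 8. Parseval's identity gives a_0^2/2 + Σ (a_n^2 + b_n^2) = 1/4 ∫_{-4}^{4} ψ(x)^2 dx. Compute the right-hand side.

1/4 ∫_{-4}^{4} ψ(x)^2 dx = 1/4 · (512/3) = 128/3.

128/3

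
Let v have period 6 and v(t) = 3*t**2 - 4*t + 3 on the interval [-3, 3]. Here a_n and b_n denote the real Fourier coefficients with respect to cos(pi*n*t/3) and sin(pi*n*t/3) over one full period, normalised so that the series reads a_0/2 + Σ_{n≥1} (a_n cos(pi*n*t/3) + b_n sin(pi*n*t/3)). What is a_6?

a_6 = 1/3 ∫_{-3}^{3} v(t) cos(2*pi*t) dt.
Integrating by parts twice (tabular method), an antiderivative of (3*t**2 - 4*t + 3) cos(2*pi*t) is 3*t**2*sin(2*pi*t)/(2*pi) - 2*t*sin(2*pi*t)/pi + 3*t*cos(2*pi*t)/(2*pi**2) - 3*sin(2*pi*t)/(4*pi**3) + 3*sin(2*pi*t)/(2*pi) - cos(2*pi*t)/pi**2; evaluating from -3 to 3: ∫_{-3}^{3} (3*t**2 - 4*t + 3) cos(2*pi*t) dt = (7/(2*pi**2)) - (-11/(2*pi**2)) = 9/pi**2.
Hence a_6 = (1/3)·(9/pi**2) = 3/pi**2.

3/pi**2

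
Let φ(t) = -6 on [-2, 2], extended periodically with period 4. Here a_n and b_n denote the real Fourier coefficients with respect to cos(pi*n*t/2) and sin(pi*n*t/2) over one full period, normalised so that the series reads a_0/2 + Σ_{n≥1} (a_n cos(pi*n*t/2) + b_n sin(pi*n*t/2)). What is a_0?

-12

a_0 = 1/2 ∫_{-2}^{2} φ(t) dt = 1/2 · (-24) = -12.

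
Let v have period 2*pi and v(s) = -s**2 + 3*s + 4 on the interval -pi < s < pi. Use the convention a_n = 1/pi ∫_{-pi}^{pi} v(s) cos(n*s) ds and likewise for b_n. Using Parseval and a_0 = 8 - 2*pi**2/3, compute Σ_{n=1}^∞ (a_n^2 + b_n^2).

pi**2*(8*pi**2/45 + 6)

Parseval: a_0^2/2 + Σ_{n≥1} (a_n^2+b_n^2) = 1/pi ∫_{-pi}^{pi} v(s)^2 ds = 2*pi**2/3 + 32 + 2*pi**4/5.
Subtract a_0^2/2 = 2*(12 - pi**2)**2/9: Σ (a_n^2+b_n^2) = pi**2*(8*pi**2/45 + 6).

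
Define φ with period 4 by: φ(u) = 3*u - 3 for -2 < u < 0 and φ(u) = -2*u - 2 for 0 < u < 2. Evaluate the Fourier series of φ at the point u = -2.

u = -2 differs from u = 2 by -1 full period(s), and the series is 4-periodic.
At u = 2 the one-sided limits are φ(2^-) = -6 and φ(2^+) = -9.
By Dirichlet's theorem the series converges to their average, [(-6) + (-9)]/2 = -15/2.

-15/2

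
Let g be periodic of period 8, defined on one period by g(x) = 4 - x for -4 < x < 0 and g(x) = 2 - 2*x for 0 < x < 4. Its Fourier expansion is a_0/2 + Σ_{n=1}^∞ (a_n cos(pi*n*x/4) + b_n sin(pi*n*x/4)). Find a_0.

a_0 = 1/4 ∫_{-4}^{4} g(x) dx = 1/4 · (16) = 4.

4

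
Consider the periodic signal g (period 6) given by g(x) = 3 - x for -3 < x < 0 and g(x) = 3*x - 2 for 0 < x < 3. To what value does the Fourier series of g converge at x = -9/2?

x = -9/2 differs from x = 3/2 by -1 full period(s), and the series is 6-periodic.
g is continuous at x = 3/2 with value 5/2, so the series converges to 5/2 there.

5/2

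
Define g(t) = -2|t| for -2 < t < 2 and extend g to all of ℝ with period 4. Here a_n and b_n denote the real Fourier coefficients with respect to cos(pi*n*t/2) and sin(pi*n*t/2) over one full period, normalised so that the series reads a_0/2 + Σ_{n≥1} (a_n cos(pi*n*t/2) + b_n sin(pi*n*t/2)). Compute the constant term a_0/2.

-2

a_0 = 1/2 ∫_{-2}^{2} g(t) dt = 1/2 · (-8) = -4.
So the constant term a_0/2 = -2.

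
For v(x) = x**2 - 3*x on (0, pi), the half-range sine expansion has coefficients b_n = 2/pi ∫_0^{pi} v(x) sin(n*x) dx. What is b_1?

-6 - 8/pi + 2*pi

b_1 = 2/pi ∫_0^{pi} (x**2 - 3*x) sin(x) dx.
Integrating by parts twice (tabular method), an antiderivative of (x**2 - 3*x) sin(x) is -x**2*cos(x) + 2*x*sin(x) + 3*x*cos(x) - 3*sin(x) + 2*cos(x); evaluating from 0 to pi: ∫_{0}^{pi} (x**2 - 3*x) sin(x) dx = (-3*pi - 2 + pi**2) - (2) = -3*pi - 4 + pi**2.
Hence b_1 = (2/pi)·(-3*pi - 4 + pi**2) = -6 - 8/pi + 2*pi.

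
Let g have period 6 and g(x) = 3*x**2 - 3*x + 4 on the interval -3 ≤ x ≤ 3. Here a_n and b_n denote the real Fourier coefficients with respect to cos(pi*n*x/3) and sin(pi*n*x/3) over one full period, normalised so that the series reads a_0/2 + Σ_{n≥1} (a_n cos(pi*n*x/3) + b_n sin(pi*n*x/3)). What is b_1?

b_1 = 1/3 ∫_{-3}^{3} g(x) sin(pi*x/3) dx.
Integrating by parts twice (tabular method), an antiderivative of (3*x**2 - 3*x + 4) sin(pi*x/3) is -9*x**2*cos(pi*x/3)/pi + 54*x*sin(pi*x/3)/pi**2 + 9*x*cos(pi*x/3)/pi - 27*sin(pi*x/3)/pi**2 - 12*cos(pi*x/3)/pi + 162*cos(pi*x/3)/pi**3; evaluating from -3 to 3: ∫_{-3}^{3} (3*x**2 - 3*x + 4) sin(pi*x/3) dx = (-162/pi**3 + 66/pi) - (-162/pi**3 + 120/pi) = -54/pi.
Hence b_1 = (1/3)·(-54/pi) = -18/pi.

-18/pi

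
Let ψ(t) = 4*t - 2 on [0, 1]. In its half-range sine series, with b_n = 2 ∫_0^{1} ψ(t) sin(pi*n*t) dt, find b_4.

-2/pi

b_4 = 2 ∫_0^{1} (4*t - 2) sin(4*pi*t) dt.
Integrating by parts (boundary term plus one more integral), an antiderivative of (4*t - 2) sin(4*pi*t) is -t*cos(4*pi*t)/pi + sin(4*pi*t)/(4*pi**2) + cos(4*pi*t)/(2*pi); evaluating from 0 to 1: ∫_{0}^{1} (4*t - 2) sin(4*pi*t) dt = (-1/(2*pi)) - (1/(2*pi)) = -1/pi.
Hence b_4 = 2·(-1/pi) = -2/pi.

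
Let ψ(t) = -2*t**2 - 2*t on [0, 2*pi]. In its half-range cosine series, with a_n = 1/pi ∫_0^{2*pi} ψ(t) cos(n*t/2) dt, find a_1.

16/pi + 32

a_1 = 1/pi ∫_0^{2*pi} (-2*t**2 - 2*t) cos(t/2) dt.
Integrating by parts twice (tabular method), an antiderivative of (-2*t**2 - 2*t) cos(t/2) is -4*t**2*sin(t/2) - 4*t*sin(t/2) - 16*t*cos(t/2) + 32*sin(t/2) - 8*cos(t/2); evaluating from 0 to 2*pi: ∫_{0}^{2*pi} (-2*t**2 - 2*t) cos(t/2) dt = (8 + 32*pi) - (-8) = 16 + 32*pi.
Hence a_1 = (1/pi)·(16 + 32*pi) = 16/pi + 32.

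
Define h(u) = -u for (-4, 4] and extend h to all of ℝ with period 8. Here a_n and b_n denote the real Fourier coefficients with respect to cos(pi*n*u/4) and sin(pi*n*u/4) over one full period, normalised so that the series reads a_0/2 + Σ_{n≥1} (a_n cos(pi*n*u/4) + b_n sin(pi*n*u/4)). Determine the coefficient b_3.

-8/(3*pi)

b_3 = 1/4 ∫_{-4}^{4} h(u) sin(3*pi*u/4) du.
h is odd and sin(3*pi*u/4) is odd, so the integrand is even and b_3 = 1/2 ∫_0^{4} h(u) sin(3*pi*u/4) du.
Integrating by parts (boundary term plus one more integral), an antiderivative of (-u) sin(3*pi*u/4) is 4*u*cos(3*pi*u/4)/(3*pi) - 16*sin(3*pi*u/4)/(9*pi**2); evaluating from 0 to 4: ∫_{0}^{4} (-u) sin(3*pi*u/4) du = (-16/(3*pi)) - (0) = -16/(3*pi).
Hence b_3 = (1/2)·(-16/(3*pi)) = -8/(3*pi).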